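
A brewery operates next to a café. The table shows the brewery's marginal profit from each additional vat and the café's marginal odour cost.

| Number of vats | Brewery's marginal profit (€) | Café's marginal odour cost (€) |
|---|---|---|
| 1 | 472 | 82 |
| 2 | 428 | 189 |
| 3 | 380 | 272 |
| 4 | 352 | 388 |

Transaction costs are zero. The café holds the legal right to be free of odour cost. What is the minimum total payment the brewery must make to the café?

Efficient level: marginal profit ≥ marginal odour cost through level 3, so k* = 3.
With the café holding the right, the brewery must at least compensate total damage at k*: 82 + 189 + 272 = 543.

€543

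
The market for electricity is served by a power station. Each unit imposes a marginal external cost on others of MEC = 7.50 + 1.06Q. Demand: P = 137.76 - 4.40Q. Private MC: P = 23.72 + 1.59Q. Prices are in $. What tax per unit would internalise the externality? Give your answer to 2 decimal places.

Social marginal cost = private MC + MEC = 31.22 + 2.65Q.
Set SMC = demand: 31.22 + 2.65Q = 137.76 - 4.40Q → Q* = 15.1121.
The Pigouvian tax equals MEC at Q*: 7.50 + 1.06×15.1121 = 23.5188.

tax = $23.52 per unit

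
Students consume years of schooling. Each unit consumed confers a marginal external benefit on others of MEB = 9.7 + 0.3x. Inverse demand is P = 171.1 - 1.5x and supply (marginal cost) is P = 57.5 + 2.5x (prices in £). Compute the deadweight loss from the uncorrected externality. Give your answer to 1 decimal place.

DWL = £44.9

Market equilibrium (private): 57.5 + 2.5x = 171.1 - 1.5x → x_m = 28.4000.
Social marginal benefit = demand + MEB = 180.8 - 1.2x.
Set SMB = MC: 180.8 - 1.2x = 57.5 + 2.5x → x* = 33.3243.
Height of the DWL triangle at x_m is SMB(x_m) − MC(x_m) = MEB(x_m) = 18.2200.
DWL = ½ × 4.9243 × 18.2200 = 44.8604.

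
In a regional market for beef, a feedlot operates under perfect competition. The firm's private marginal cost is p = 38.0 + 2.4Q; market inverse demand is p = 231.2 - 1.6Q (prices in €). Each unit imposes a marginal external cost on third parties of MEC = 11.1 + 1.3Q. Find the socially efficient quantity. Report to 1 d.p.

Social marginal cost = private MC + MEC = 49.1 + 3.7Q.
Set SMC = demand: 49.1 + 3.7Q = 231.2 - 1.6Q → Q* = 34.3585.

Q* = 34.4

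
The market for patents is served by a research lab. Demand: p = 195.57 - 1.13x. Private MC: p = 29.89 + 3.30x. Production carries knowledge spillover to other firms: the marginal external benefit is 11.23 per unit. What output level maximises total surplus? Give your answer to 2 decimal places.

Social marginal cost = private MC − MEB = 18.66 + 3.30x.
Set SMC = demand: 18.66 + 3.30x = 195.57 - 1.13x → x* = 39.9345.

x* = 39.93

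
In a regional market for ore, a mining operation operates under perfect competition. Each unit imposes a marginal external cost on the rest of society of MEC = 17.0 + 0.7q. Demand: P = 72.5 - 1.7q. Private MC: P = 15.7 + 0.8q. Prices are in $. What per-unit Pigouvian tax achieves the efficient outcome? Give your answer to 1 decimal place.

Social marginal cost = private MC + MEC = 32.7 + 1.5q.
Set SMC = demand: 32.7 + 1.5q = 72.5 - 1.7q → q* = 12.4375.
The Pigouvian tax equals MEC at q*: 17.0 + 0.7×12.4375 = 25.7063.

tax = $25.7 per unit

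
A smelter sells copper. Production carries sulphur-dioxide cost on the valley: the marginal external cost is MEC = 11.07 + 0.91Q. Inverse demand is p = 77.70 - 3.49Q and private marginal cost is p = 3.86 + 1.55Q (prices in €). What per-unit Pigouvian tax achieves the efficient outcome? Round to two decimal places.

tax = €20.67 per unit

Social marginal cost = private MC + MEC = 14.93 + 2.46Q.
Set SMC = demand: 14.93 + 2.46Q = 77.70 - 3.49Q → Q* = 10.5496.
The Pigouvian tax equals MEC at Q*: 11.07 + 0.91×10.5496 = 20.6701.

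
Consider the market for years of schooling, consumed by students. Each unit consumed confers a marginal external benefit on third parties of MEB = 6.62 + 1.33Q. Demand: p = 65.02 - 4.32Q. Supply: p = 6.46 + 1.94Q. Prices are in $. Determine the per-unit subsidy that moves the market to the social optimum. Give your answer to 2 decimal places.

Social marginal benefit = demand + MEB = 71.64 - 2.99Q.
Set SMB = MC: 71.64 - 2.99Q = 6.46 + 1.94Q → Q* = 13.2211.
The Pigouvian subsidy equals MEB at Q*: 6.62 + 1.33×13.2211 = 24.2041.

subsidy = $24.20 per unit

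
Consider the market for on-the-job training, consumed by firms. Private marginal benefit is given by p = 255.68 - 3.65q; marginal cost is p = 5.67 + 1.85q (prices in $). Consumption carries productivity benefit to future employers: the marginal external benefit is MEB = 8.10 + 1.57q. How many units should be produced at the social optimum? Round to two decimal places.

Social marginal benefit = demand + MEB = 263.78 - 2.08q.
Set SMB = MC: 263.78 - 2.08q = 5.67 + 1.85q → q* = 65.6768.

q* = 65.68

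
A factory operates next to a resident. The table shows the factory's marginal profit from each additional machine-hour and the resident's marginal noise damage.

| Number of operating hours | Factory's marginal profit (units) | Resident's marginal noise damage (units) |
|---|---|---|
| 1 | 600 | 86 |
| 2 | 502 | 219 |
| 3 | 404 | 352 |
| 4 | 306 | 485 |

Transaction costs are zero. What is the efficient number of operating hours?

Bargaining reaches the level where marginal profit last exceeds marginal noise damage.
That holds through level 3 (404 ≥ 352) but not at 4 (306 < 485).

3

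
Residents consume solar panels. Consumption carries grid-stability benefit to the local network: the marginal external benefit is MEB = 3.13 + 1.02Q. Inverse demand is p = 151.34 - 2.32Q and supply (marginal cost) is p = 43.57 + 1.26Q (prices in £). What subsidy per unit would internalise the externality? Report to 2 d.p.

Social marginal benefit = demand + MEB = 154.47 - 1.30Q.
Set SMB = MC: 154.47 - 1.30Q = 43.57 + 1.26Q → Q* = 43.3203.
The Pigouvian subsidy equals MEB at Q*: 3.13 + 1.02×43.3203 = 47.3167.

subsidy = £47.32 per unit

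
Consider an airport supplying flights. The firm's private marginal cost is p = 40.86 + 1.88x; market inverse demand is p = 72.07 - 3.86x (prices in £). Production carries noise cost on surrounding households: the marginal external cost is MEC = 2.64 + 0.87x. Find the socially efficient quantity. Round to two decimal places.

x* = 4.32

Social marginal cost = private MC + MEC = 43.50 + 2.75x.
Set SMC = demand: 43.50 + 2.75x = 72.07 - 3.86x → x* = 4.3222.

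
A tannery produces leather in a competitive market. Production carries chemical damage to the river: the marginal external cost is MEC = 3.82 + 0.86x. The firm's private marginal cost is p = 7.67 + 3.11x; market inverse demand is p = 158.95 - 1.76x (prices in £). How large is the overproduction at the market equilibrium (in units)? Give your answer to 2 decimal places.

Market equilibrium (private): 7.67 + 3.11x = 158.95 - 1.76x → x_m = 31.0637.
Social marginal cost = private MC + MEC = 11.49 + 3.97x.
Set SMC = demand: 11.49 + 3.97x = 158.95 - 1.76x → x* = 25.7347.
Gap = |31.0637 − 25.7347| = 5.3290.

5.33 units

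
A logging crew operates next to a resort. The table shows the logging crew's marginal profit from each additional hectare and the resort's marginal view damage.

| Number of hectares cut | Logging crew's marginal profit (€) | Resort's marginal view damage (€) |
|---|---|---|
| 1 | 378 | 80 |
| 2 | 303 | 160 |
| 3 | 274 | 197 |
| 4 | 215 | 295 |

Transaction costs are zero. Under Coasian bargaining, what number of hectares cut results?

Bargaining reaches the level where marginal profit last exceeds marginal view damage.
That holds through level 3 (274 ≥ 197) but not at 4 (215 < 295).

3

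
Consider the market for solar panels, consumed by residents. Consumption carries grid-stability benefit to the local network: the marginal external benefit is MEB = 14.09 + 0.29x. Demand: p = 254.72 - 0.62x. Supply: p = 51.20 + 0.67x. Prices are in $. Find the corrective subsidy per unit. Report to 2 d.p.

subsidy = $77.20 per unit

Social marginal benefit = demand + MEB = 268.81 - 0.33x.
Set SMB = MC: 268.81 - 0.33x = 51.20 + 0.67x → x* = 217.6100.
The Pigouvian subsidy equals MEB at x*: 14.09 + 0.29×217.6100 = 77.1969.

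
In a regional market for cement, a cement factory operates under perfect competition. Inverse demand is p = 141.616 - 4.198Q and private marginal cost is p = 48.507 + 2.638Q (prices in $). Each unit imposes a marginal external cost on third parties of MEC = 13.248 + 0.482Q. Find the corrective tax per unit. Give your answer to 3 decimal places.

Social marginal cost = private MC + MEC = 61.755 + 3.120Q.
Set SMC = demand: 61.755 + 3.120Q = 141.616 - 4.198Q → Q* = 10.9130.
The Pigouvian tax equals MEC at Q*: 13.248 + 0.482×10.9130 = 18.5081.

tax = $18.508 per unit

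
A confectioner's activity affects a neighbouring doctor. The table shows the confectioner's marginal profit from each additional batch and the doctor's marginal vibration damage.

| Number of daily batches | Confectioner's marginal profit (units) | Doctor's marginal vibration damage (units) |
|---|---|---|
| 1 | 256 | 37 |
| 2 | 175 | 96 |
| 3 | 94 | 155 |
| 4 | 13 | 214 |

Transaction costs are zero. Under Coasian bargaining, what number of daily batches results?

2

Bargaining reaches the level where marginal profit last exceeds marginal vibration damage.
That holds through level 2 (175 ≥ 96) but not at 3 (94 < 155).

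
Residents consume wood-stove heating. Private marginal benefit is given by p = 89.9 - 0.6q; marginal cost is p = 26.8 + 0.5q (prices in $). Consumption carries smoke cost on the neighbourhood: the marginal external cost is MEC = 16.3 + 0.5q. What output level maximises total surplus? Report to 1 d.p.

q* = 29.3

Social marginal benefit = demand − MEC = 73.6 - 1.1q.
Set SMB = MC: 73.6 - 1.1q = 26.8 + 0.5q → q* = 29.2500.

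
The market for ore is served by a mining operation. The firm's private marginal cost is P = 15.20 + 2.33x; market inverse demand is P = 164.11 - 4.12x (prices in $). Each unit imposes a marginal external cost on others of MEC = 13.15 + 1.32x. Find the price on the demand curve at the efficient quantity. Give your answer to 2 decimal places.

P = $92.12

Social marginal cost = private MC + MEC = 28.35 + 3.65x.
Set SMC = demand: 28.35 + 3.65x = 164.11 - 4.12x → x* = 17.4723.
Consumer price on the demand curve at x*: 164.11 − 4.12×17.4723 = 92.1241.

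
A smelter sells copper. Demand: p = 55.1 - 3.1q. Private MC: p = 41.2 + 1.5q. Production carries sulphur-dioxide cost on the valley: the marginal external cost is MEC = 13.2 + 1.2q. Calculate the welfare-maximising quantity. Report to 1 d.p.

Social marginal cost = private MC + MEC = 54.4 + 2.7q.
Set SMC = demand: 54.4 + 2.7q = 55.1 - 3.1q → q* = 0.1207.

q* = 0.1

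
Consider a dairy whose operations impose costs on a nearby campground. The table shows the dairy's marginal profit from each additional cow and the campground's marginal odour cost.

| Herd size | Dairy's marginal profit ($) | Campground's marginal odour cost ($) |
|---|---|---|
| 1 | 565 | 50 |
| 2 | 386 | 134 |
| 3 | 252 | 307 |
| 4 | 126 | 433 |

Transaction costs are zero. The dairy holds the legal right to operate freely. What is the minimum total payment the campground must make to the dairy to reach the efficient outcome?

$378

Left alone the dairy would choose level 4 (marginal profit stays positive).
Efficient level: k* = 2 (marginal profit ≥ marginal odour cost through 2).
The campground must at least cover the dairy's forgone profit from cutting 4→2: 252 + 126 = 378.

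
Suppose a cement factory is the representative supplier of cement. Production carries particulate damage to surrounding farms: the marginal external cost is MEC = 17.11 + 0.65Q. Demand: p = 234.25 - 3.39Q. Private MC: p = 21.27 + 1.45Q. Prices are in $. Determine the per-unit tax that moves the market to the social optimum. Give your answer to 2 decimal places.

tax = $40.30 per unit

Social marginal cost = private MC + MEC = 38.38 + 2.10Q.
Set SMC = demand: 38.38 + 2.10Q = 234.25 - 3.39Q → Q* = 35.6776.
The Pigouvian tax equals MEC at Q*: 17.11 + 0.65×35.6776 = 40.3004.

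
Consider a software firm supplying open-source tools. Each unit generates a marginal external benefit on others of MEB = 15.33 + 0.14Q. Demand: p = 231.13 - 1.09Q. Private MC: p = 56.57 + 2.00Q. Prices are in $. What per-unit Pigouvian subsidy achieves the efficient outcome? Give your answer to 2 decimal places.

subsidy = $24.34 per unit

Social marginal cost = private MC − MEB = 41.24 + 1.86Q.
Set SMC = demand: 41.24 + 1.86Q = 231.13 - 1.09Q → Q* = 64.3695.
The Pigouvian subsidy equals MEB at Q*: 15.33 + 0.14×64.3695 = 24.3417.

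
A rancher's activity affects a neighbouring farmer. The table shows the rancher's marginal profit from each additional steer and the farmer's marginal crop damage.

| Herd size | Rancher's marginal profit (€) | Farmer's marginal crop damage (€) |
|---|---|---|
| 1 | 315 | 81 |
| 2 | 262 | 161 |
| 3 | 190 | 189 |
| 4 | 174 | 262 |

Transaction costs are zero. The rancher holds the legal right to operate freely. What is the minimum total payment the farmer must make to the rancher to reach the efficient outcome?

Left alone the rancher would choose level 4 (marginal profit stays positive).
Efficient level: k* = 3 (marginal profit ≥ marginal crop damage through 3).
The farmer must at least cover the rancher's forgone profit from cutting 4→3: 174 = 174.

€174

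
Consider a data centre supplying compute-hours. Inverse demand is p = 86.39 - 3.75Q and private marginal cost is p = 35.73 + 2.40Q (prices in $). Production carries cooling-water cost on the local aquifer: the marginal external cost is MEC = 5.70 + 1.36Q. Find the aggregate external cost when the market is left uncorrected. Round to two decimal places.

Market equilibrium (private): 35.73 + 2.40Q = 86.39 - 3.75Q → Q_m = 8.2374.
Total external cost = ∫₀^{Q_m} (5.70 + 1.36Q) dQ = 5.70×8.2374 + ½×1.36×8.2374² = 93.0944.

$93.09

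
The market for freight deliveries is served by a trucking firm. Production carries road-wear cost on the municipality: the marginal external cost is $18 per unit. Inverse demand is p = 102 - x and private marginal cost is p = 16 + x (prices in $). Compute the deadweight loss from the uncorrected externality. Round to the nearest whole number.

DWL = $81

Market equilibrium (private): 16 + x = 102 - x → x_m = 43.0000.
Social marginal cost = private MC + MEC = 34 + x.
Set SMC = demand: 34 + x = 102 - x → x* = 34.0000.
The welfare-loss triangle has base |x_m − x*| and height MEC(x_m) (the vertical gap between SMC and demand is zero at x* and MEC at x_m).
DWL = ½ × 9.0000 × 18.0000 = 81.0000.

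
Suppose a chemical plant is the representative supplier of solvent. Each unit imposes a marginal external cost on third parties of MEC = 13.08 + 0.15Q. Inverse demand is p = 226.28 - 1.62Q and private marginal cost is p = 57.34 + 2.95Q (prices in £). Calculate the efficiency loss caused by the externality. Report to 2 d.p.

Market equilibrium (private): 57.34 + 2.95Q = 226.28 - 1.62Q → Q_m = 36.9672.
Social marginal cost = private MC + MEC = 70.42 + 3.10Q.
Set SMC = demand: 70.42 + 3.10Q = 226.28 - 1.62Q → Q* = 33.0212.
The loss is the area between SMC and demand from Q* to Q_m; with linear curves that's a triangle of height MEC(Q_m).
DWL = ½ × 3.9460 × 18.6251 = 36.7473.

DWL = £36.75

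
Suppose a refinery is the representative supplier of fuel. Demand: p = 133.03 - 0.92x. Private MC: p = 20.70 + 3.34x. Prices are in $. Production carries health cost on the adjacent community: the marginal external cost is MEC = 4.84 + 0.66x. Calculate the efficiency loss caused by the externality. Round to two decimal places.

DWL = $50.28

Market equilibrium (private): 20.70 + 3.34x = 133.03 - 0.92x → x_m = 26.3685.
Social marginal cost = private MC + MEC = 25.54 + 4.00x.
Set SMC = demand: 25.54 + 4.00x = 133.03 - 0.92x → x* = 21.8476.
Height of the DWL triangle at x_m is SMC(x_m) − demand(x_m) = MEC(x_m) = 22.2432.
DWL = ½ × 4.5209 × 22.2432 = 50.2796.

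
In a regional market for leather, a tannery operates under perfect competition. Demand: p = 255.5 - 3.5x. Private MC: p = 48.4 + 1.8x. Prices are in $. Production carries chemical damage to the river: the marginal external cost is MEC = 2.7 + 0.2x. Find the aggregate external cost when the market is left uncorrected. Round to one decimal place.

$258.2

Market equilibrium (private): 48.4 + 1.8x = 255.5 - 3.5x → x_m = 39.0755.
Total external cost = ∫₀^{x_m} (2.7 + 0.2x) dx = 2.7×39.0755 + ½×0.2×39.0755² = 258.1933.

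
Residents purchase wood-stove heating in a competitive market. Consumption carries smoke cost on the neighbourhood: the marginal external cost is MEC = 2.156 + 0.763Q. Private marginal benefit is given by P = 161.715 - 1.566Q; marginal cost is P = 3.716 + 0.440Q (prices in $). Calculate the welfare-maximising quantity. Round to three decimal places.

Social marginal benefit = demand − MEC = 159.559 - 2.329Q.
Set SMB = MC: 159.559 - 2.329Q = 3.716 + 0.440Q → Q* = 56.2813.

Q* = 56.281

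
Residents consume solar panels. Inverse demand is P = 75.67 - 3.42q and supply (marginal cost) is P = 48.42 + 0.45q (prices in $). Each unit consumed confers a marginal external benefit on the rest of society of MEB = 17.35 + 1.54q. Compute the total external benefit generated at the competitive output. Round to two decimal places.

$160.34

Market equilibrium (private): 48.42 + 0.45q = 75.67 - 3.42q → q_m = 7.0413.
Total external benefit = ∫₀^{q_m} (17.35 + 1.54q) dq = 17.35×7.0413 + ½×1.54×7.0413² = 160.3431.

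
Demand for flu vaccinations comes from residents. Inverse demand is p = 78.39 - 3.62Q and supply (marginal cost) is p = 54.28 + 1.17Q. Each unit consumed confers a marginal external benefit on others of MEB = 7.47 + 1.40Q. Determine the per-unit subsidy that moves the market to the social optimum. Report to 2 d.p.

subsidy = 20.51 per unit

Social marginal benefit = demand + MEB = 85.86 - 2.22Q.
Set SMB = MC: 85.86 - 2.22Q = 54.28 + 1.17Q → Q* = 9.3156.
The Pigouvian subsidy equals MEB at Q*: 7.47 + 1.40×9.3156 = 20.5118.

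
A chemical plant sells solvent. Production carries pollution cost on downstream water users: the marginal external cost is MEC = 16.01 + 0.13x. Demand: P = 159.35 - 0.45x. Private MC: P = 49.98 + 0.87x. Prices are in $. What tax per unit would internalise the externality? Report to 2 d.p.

tax = $24.38 per unit

Social marginal cost = private MC + MEC = 65.99 + x.
Set SMC = demand: 65.99 + x = 159.35 - 0.45x → x* = 64.3862.
The Pigouvian tax equals MEC at x*: 16.01 + 0.13×64.3862 = 24.3802.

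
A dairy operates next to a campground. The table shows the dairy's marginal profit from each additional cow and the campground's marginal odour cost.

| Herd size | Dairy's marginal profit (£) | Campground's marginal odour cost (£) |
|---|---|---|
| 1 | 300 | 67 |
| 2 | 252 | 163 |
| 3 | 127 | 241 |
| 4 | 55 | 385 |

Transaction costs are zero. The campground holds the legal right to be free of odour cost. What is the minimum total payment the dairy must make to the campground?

£230

Efficient level: marginal profit ≥ marginal odour cost through level 2, so k* = 2.
With the campground holding the right, the dairy must at least compensate total damage at k*: 67 + 163 = 230.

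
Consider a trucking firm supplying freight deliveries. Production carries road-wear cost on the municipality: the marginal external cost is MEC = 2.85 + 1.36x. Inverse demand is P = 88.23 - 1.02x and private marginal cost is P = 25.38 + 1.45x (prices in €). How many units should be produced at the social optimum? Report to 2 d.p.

Social marginal cost = private MC + MEC = 28.23 + 2.81x.
Set SMC = demand: 28.23 + 2.81x = 88.23 - 1.02x → x* = 15.6658.

x* = 15.67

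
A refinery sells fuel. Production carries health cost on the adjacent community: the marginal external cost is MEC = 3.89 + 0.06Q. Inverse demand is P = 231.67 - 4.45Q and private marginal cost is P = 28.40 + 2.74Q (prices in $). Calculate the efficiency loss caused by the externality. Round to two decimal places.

DWL = $2.15

Market equilibrium (private): 28.40 + 2.74Q = 231.67 - 4.45Q → Q_m = 28.2712.
Social marginal cost = private MC + MEC = 32.29 + 2.80Q.
Set SMC = demand: 32.29 + 2.80Q = 231.67 - 4.45Q → Q* = 27.5007.
The welfare-loss triangle has base |Q_m − Q*| and height MEC(Q_m) (the vertical gap between SMC and demand is zero at Q* and MEC at Q_m).
DWL = ½ × 0.7705 × 5.5863 = 2.1521.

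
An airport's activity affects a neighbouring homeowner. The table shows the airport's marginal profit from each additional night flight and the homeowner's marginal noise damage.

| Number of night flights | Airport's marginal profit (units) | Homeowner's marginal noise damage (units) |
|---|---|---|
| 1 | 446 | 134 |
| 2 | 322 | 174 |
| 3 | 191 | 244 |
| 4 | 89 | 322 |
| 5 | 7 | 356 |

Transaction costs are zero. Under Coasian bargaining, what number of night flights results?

Bargaining reaches the level where marginal profit last exceeds marginal noise damage.
That holds through level 2 (322 ≥ 174) but not at 3 (191 < 244).

2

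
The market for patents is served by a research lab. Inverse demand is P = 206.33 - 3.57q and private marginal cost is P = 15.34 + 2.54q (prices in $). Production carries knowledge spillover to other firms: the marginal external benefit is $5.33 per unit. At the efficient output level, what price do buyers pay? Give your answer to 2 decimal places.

Social marginal cost = private MC − MEB = 10.01 + 2.54q.
Set SMC = demand: 10.01 + 2.54q = 206.33 - 3.57q → q* = 32.1309.
Consumer price on the demand curve at q*: 206.33 − 3.57×32.1309 = 91.6227.

P = $91.62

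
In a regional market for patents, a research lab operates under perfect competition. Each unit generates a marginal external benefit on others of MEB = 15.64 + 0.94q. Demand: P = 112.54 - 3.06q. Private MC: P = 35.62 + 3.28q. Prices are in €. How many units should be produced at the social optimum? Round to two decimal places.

q* = 17.14

Social marginal cost = private MC − MEB = 19.98 + 2.34q.
Set SMC = demand: 19.98 + 2.34q = 112.54 - 3.06q → q* = 17.1407.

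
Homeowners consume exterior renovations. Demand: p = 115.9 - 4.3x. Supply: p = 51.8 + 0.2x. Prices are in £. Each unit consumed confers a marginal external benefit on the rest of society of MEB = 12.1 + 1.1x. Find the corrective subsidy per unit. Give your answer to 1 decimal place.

subsidy = £36.8 per unit

Social marginal benefit = demand + MEB = 128.0 - 3.2x.
Set SMB = MC: 128.0 - 3.2x = 51.8 + 0.2x → x* = 22.4118.
The Pigouvian subsidy equals MEB at x*: 12.1 + 1.1×22.4118 = 36.7530.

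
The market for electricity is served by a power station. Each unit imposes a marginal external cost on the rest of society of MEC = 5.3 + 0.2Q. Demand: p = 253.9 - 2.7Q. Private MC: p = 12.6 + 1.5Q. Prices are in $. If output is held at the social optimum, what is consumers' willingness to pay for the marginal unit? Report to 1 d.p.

Social marginal cost = private MC + MEC = 17.9 + 1.7Q.
Set SMC = demand: 17.9 + 1.7Q = 253.9 - 2.7Q → Q* = 53.6364.
Consumer price on the demand curve at Q*: 253.9 − 2.7×53.6364 = 109.0817.

P = $109.1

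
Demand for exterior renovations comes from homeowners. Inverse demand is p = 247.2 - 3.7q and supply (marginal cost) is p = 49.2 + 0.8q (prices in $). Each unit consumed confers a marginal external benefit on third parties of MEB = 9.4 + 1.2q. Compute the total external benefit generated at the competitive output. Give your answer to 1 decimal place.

Market equilibrium (private): 49.2 + 0.8q = 247.2 - 3.7q → q_m = 44.0000.
Total external benefit = ∫₀^{q_m} (9.4 + 1.2q) dq = 9.4×44.0000 + ½×1.2×44.0000² = 1575.2000.

$1575.2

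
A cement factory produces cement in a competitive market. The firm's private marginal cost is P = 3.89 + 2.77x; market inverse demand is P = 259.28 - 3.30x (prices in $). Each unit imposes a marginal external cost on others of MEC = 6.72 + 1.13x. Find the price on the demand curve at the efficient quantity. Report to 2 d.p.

Social marginal cost = private MC + MEC = 10.61 + 3.90x.
Set SMC = demand: 10.61 + 3.90x = 259.28 - 3.30x → x* = 34.5375.
Consumer price on the demand curve at x*: 259.28 − 3.30×34.5375 = 145.3063.

P = $145.31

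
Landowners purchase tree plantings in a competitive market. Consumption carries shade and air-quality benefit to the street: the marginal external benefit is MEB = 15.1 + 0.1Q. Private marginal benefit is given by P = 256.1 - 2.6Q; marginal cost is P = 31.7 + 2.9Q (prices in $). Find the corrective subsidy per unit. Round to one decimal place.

subsidy = $19.5 per unit

Social marginal benefit = demand + MEB = 271.2 - 2.5Q.
Set SMB = MC: 271.2 - 2.5Q = 31.7 + 2.9Q → Q* = 44.3519.
The Pigouvian subsidy equals MEB at Q*: 15.1 + 0.1×44.3519 = 19.5352.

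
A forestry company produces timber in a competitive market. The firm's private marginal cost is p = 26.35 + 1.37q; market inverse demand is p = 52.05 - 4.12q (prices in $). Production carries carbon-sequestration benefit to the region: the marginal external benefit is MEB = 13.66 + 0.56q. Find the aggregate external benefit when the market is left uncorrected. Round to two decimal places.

Market equilibrium (private): 26.35 + 1.37q = 52.05 - 4.12q → q_m = 4.6812.
Total external benefit = ∫₀^{q_m} (13.66 + 0.56q) dq = 13.66×4.6812 + ½×0.56×4.6812² = 70.0810.

$70.08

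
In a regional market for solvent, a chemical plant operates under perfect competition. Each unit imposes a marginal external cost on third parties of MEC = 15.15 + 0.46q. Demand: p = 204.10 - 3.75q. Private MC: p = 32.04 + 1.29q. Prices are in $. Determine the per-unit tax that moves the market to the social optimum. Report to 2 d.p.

Social marginal cost = private MC + MEC = 47.19 + 1.75q.
Set SMC = demand: 47.19 + 1.75q = 204.10 - 3.75q → q* = 28.5291.
The Pigouvian tax equals MEC at q*: 15.15 + 0.46×28.5291 = 28.2734.

tax = $28.27 per unit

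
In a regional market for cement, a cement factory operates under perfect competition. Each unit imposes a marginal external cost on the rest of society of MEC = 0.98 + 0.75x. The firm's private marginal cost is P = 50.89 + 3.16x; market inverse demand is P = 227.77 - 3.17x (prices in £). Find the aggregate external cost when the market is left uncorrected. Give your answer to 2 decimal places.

Market equilibrium (private): 50.89 + 3.16x = 227.77 - 3.17x → x_m = 27.9431.
Total external cost = ∫₀^{x_m} (0.98 + 0.75x) dx = 0.98×27.9431 + ½×0.75×27.9431² = 320.1906.

£320.19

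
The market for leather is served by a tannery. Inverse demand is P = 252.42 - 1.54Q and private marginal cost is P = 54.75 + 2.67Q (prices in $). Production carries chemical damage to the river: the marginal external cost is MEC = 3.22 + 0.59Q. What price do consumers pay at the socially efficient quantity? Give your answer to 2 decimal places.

Social marginal cost = private MC + MEC = 57.97 + 3.26Q.
Set SMC = demand: 57.97 + 3.26Q = 252.42 - 1.54Q → Q* = 40.5104.
Consumer price on the demand curve at Q*: 252.42 − 1.54×40.5104 = 190.0340.

P = $190.03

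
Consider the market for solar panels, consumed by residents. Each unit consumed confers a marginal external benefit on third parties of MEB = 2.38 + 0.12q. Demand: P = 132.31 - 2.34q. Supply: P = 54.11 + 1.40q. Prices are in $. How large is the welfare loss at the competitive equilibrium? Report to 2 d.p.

Market equilibrium (private): 54.11 + 1.40q = 132.31 - 2.34q → q_m = 20.9091.
Social marginal benefit = demand + MEB = 134.69 - 2.22q.
Set SMB = MC: 134.69 - 2.22q = 54.11 + 1.40q → q* = 22.2597.
The loss is the area between SMB and MC from q* to q_m; with linear curves that's a triangle of height MEB(q_m).
DWL = ½ × 1.3506 × 4.8891 = 3.3016.

DWL = $3.30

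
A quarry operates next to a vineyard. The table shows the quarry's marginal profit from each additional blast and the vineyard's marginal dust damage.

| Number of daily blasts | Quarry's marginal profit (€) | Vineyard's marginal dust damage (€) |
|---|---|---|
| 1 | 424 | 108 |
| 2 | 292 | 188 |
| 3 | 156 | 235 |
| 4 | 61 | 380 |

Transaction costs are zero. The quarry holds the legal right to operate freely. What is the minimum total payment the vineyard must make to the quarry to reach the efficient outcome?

€217

Left alone the quarry would choose level 4 (marginal profit stays positive).
Efficient level: k* = 2 (marginal profit ≥ marginal dust damage through 2).
The vineyard must at least cover the quarry's forgone profit from cutting 4→2: 156 + 61 = 217.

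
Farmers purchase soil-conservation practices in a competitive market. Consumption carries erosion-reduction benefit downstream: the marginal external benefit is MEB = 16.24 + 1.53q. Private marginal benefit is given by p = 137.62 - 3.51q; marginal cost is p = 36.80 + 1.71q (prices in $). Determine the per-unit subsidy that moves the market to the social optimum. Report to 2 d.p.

Social marginal benefit = demand + MEB = 153.86 - 1.98q.
Set SMB = MC: 153.86 - 1.98q = 36.80 + 1.71q → q* = 31.7236.
The Pigouvian subsidy equals MEB at q*: 16.24 + 1.53×31.7236 = 64.7771.

subsidy = $64.78 per unit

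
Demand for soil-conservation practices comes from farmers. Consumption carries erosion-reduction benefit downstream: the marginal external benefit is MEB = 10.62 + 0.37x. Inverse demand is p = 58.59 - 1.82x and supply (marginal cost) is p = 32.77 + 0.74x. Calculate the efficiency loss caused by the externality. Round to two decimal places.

DWL = 47.03

Market equilibrium (private): 32.77 + 0.74x = 58.59 - 1.82x → x_m = 10.0859.
Social marginal benefit = demand + MEB = 69.21 - 1.45x.
Set SMB = MC: 69.21 - 1.45x = 32.77 + 0.74x → x* = 16.6393.
The loss is the area between SMB and MC from x* to x_m; with linear curves that's a triangle of height MEB(x_m).
DWL = ½ × 6.5534 × 14.3518 = 47.0265.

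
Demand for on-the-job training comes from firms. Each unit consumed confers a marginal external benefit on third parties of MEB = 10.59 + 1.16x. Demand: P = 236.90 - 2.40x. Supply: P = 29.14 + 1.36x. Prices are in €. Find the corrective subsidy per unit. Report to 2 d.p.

Social marginal benefit = demand + MEB = 247.49 - 1.24x.
Set SMB = MC: 247.49 - 1.24x = 29.14 + 1.36x → x* = 83.9808.
The Pigouvian subsidy equals MEB at x*: 10.59 + 1.16×83.9808 = 108.0077.

subsidy = €108.01 per unit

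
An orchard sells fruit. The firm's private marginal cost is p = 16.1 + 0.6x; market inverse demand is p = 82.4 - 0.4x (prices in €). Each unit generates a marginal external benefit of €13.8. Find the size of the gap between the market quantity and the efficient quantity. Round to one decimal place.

Market equilibrium (private): 16.1 + 0.6x = 82.4 - 0.4x → x_m = 66.3000.
Social marginal cost = private MC − MEB = 2.3 + 0.6x.
Set SMC = demand: 2.3 + 0.6x = 82.4 - 0.4x → x* = 80.1000.
Gap = |66.3000 − 80.1000| = 13.8000.

13.8 units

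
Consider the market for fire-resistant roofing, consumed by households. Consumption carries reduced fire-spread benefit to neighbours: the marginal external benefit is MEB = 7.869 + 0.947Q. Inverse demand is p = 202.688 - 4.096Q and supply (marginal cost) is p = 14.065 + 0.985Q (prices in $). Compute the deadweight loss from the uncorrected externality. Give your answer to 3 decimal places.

DWL = $223.890

Market equilibrium (private): 14.065 + 0.985Q = 202.688 - 4.096Q → Q_m = 37.1232.
Social marginal benefit = demand + MEB = 210.557 - 3.149Q.
Set SMB = MC: 210.557 - 3.149Q = 14.065 + 0.985Q → Q* = 47.5307.
The loss is the area between SMB and MC from Q* to Q_m; with linear curves that's a triangle of height MEB(Q_m).
DWL = ½ × 10.4075 × 43.0247 = 223.8898.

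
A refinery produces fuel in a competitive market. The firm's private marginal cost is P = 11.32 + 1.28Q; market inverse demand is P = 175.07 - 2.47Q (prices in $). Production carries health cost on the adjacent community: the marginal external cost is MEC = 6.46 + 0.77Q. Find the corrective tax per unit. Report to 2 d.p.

Social marginal cost = private MC + MEC = 17.78 + 2.05Q.
Set SMC = demand: 17.78 + 2.05Q = 175.07 - 2.47Q → Q* = 34.7987.
The Pigouvian tax equals MEC at Q*: 6.46 + 0.77×34.7987 = 33.2550.

tax = $33.25 per unit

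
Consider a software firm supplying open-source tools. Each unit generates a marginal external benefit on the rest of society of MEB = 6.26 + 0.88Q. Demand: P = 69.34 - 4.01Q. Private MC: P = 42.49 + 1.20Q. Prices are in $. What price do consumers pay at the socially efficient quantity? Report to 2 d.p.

P = $38.68

Social marginal cost = private MC − MEB = 36.23 + 0.32Q.
Set SMC = demand: 36.23 + 0.32Q = 69.34 - 4.01Q → Q* = 7.6467.
Consumer price on the demand curve at Q*: 69.34 − 4.01×7.6467 = 38.6767.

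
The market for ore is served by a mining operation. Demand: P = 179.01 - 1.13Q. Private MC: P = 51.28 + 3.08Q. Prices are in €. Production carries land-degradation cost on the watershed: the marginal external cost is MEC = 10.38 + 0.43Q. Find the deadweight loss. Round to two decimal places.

DWL = €59.14

Market equilibrium (private): 51.28 + 3.08Q = 179.01 - 1.13Q → Q_m = 30.3397.
Social marginal cost = private MC + MEC = 61.66 + 3.51Q.
Set SMC = demand: 61.66 + 3.51Q = 179.01 - 1.13Q → Q* = 25.2909.
Between Q* and Q_m the wedge SMC − demand runs linearly from 0 to MEC(Q_m), so the loss is a triangle.
DWL = ½ × 5.0488 × 23.4261 = 59.1368.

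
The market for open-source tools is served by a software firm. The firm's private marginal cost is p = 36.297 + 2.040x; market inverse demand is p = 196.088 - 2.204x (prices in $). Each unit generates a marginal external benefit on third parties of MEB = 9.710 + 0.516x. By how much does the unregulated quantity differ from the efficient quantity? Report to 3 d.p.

7.816 units

Market equilibrium (private): 36.297 + 2.040x = 196.088 - 2.204x → x_m = 37.6510.
Social marginal cost = private MC − MEB = 26.587 + 1.524x.
Set SMC = demand: 26.587 + 1.524x = 196.088 - 2.204x → x* = 45.4670.
Gap = |37.6510 − 45.4670| = 7.8160.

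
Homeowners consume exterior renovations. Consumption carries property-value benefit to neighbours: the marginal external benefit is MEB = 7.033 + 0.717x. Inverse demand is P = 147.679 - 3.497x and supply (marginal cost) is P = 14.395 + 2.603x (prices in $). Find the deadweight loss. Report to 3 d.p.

DWL = $47.860

Market equilibrium (private): 14.395 + 2.603x = 147.679 - 3.497x → x_m = 21.8498.
Social marginal benefit = demand + MEB = 154.712 - 2.780x.
Set SMB = MC: 154.712 - 2.780x = 14.395 + 2.603x → x* = 26.0667.
Between x* and x_m the wedge SMB − MC runs linearly from 0 to MEB(x_m), so the loss is a triangle.
DWL = ½ × 4.2169 × 22.6993 = 47.8603.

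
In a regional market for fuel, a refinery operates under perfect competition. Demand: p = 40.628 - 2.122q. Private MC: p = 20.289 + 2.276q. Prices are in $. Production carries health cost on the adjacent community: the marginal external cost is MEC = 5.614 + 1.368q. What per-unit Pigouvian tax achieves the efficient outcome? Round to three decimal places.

tax = $9.108 per unit

Social marginal cost = private MC + MEC = 25.903 + 3.644q.
Set SMC = demand: 25.903 + 3.644q = 40.628 - 2.122q → q* = 2.5538.
The Pigouvian tax equals MEC at q*: 5.614 + 1.368×2.5538 = 9.1076.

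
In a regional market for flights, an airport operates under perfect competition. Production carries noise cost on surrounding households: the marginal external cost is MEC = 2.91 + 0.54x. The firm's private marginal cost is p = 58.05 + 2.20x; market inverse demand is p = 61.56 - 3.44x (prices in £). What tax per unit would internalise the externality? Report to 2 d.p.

Social marginal cost = private MC + MEC = 60.96 + 2.74x.
Set SMC = demand: 60.96 + 2.74x = 61.56 - 3.44x → x* = 0.0971.
The Pigouvian tax equals MEC at x*: 2.91 + 0.54×0.0971 = 2.9624.

tax = £2.96 per unit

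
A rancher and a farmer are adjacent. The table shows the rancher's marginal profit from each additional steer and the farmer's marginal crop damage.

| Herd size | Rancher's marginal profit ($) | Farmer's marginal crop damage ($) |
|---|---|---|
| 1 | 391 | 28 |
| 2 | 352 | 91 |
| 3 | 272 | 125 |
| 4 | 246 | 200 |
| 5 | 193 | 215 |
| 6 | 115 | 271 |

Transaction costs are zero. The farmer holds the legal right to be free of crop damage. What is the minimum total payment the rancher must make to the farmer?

Efficient level: marginal profit ≥ marginal crop damage through level 4, so k* = 4.
With the farmer holding the right, the rancher must at least compensate total damage at k*: 28 + 91 + 125 + 200 = 444.

$444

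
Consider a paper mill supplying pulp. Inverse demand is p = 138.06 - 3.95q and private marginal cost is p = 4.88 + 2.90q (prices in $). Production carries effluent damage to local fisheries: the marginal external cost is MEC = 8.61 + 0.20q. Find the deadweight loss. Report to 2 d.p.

DWL = $11.08

Market equilibrium (private): 4.88 + 2.90q = 138.06 - 3.95q → q_m = 19.4423.
Social marginal cost = private MC + MEC = 13.49 + 3.10q.
Set SMC = demand: 13.49 + 3.10q = 138.06 - 3.95q → q* = 17.6695.
The loss is the area between SMC and demand from q* to q_m; with linear curves that's a triangle of height MEC(q_m).
DWL = ½ × 1.7728 × 12.4985 = 11.0787.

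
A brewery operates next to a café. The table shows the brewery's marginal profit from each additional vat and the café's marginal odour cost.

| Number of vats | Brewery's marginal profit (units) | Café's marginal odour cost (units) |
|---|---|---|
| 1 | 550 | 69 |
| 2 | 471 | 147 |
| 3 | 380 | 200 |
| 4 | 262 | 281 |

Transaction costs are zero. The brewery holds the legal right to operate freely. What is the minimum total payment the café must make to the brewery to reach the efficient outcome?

262

Left alone the brewery would choose level 4 (marginal profit stays positive).
Efficient level: k* = 3 (marginal profit ≥ marginal odour cost through 3).
The café must at least cover the brewery's forgone profit from cutting 4→3: 262 = 262.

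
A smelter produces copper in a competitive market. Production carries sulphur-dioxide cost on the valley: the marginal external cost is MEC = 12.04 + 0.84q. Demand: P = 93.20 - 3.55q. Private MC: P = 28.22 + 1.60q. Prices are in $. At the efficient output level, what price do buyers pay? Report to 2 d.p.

P = $61.82

Social marginal cost = private MC + MEC = 40.26 + 2.44q.
Set SMC = demand: 40.26 + 2.44q = 93.20 - 3.55q → q* = 8.8381.
Consumer price on the demand curve at q*: 93.20 − 3.55×8.8381 = 61.8247.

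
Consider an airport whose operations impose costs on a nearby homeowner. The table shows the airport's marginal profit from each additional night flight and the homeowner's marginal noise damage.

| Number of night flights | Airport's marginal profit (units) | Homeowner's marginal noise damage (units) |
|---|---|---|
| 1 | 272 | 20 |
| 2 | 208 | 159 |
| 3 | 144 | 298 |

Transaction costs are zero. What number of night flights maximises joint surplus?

Bargaining reaches the level where marginal profit last exceeds marginal noise damage.
That holds through level 2 (208 ≥ 159) but not at 3 (144 < 298).

2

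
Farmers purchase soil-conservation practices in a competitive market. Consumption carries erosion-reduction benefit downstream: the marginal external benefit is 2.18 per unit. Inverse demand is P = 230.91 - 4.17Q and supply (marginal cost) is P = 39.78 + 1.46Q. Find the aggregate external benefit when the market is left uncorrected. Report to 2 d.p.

74.01

Market equilibrium (private): 39.78 + 1.46Q = 230.91 - 4.17Q → Q_m = 33.9485.
Total external benefit = MEB × Q_m = 2.18 × 33.9485 = 74.0077.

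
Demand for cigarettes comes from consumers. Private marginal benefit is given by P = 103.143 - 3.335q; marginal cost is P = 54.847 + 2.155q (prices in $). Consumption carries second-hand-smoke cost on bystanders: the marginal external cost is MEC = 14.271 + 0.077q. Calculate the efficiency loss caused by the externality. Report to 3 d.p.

DWL = $20.070

Market equilibrium (private): 54.847 + 2.155q = 103.143 - 3.335q → q_m = 8.7971.
Social marginal benefit = demand − MEC = 88.872 - 3.412q.
Set SMB = MC: 88.872 - 3.412q = 54.847 + 2.155q → q* = 6.1119.
The loss is the area between SMB and MC from q* to q_m; with linear curves that's a triangle of height MEC(q_m).
DWL = ½ × 2.6852 × 14.9484 = 20.0697.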